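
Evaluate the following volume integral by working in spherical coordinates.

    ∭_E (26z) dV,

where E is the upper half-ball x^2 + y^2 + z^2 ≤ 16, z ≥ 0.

In spherical coordinates, x = ρ sin(φ) cos(θ), y = ρ sin(φ) sin(θ), z = ρ cos(φ), and dV = ρ^2 sin(φ) dρ dφ dθ.

The integrand becomes 26ρ cos(φ), so

    ∭_E (26z) dV = ∫_{0}^{2π} ∫_{0}^{π/2} ∫_{0}^{4} (26ρ cos(φ)) · ρ^2 sin(φ) dρ dφ dθ.

Inner (ρ): 832sin(2φ).
Middle (φ): 832.
Outer (θ): 1664π.

Therefore the triple integral equals 1664π.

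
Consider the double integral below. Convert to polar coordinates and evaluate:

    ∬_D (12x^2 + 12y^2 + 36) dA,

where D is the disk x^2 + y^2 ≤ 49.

The region D is 0 ≤ r ≤ 7, 0 ≤ θ ≤ 2π in polar coordinates, where x = r cos(θ), y = r sin(θ), and dA = r dr dθ.

Under the substitution, the integrand becomes 12r^2 + 36, so

    ∬_D (12x^2 + 12y^2 + 36) dA = ∫_{0}^{2π} ∫_{0}^{7} (12r^2 + 36) · r dr dθ.

Inner integral (in r): ∫_{0}^{7} (12r^2 + 36) · r dr = 8085.

Outer integral (in θ): ∫_{0}^{2π} (8085) dθ = 16170π.

Therefore ∬_D (12x^2 + 12y^2 + 36) dA = 16170π.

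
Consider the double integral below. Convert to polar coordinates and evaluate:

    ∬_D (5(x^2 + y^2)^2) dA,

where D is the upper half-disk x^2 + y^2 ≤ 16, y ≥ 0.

The region D is 0 ≤ r ≤ 4, 0 ≤ θ ≤ π in polar coordinates, where x = r cos(θ), y = r sin(θ), and dA = r dr dθ.

Under the substitution, the integrand becomes 5r^4, so

    ∬_D (5(x^2 + y^2)^2) dA = ∫_{0}^{π} ∫_{0}^{4} (5r^4) · r dr dθ.

Inner integral (in r): ∫_{0}^{4} (5r^4) · r dr = 10240/3.

Outer integral (in θ): ∫_{0}^{π} (10240/3) dθ = 10240π/3.

Therefore ∬_D (5(x^2 + y^2)^2) dA = 10240π/3.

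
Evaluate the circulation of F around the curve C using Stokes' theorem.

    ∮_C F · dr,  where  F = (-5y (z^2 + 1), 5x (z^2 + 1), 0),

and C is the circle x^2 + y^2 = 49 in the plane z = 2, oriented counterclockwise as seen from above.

Let S be the flat disk x^2 + y^2 ≤ 49 in the plane z = 2, with upward unit normal n̂ = ẑ. By Stokes' theorem,

    ∮_C F · dr = ∬_S (∇ × F) · n̂ dS = ∬_D (curl F)_z dA,

where D is the disk x^2 + y^2 ≤ 49.

Compute the curl of F = (-5y (z^2 + 1), 5x (z^2 + 1), 0):
    (∇ × F)_x = ∂F_z/∂y - ∂F_y/∂z = -10x z,
    (∇ × F)_y = ∂F_x/∂z - ∂F_z/∂x = -10y z,
    (∇ × F)_z = ∂F_y/∂x - ∂F_x/∂y = 10z^2 + 10.

On z = 2, (curl F)_z = 50.

Convert to polar (x = r cos θ, y = r sin θ, dA = r dr dθ); the integrand becomes 50, so

    ∬_D (curl F)_z dA = ∫_0^{2π} ∫_0^{7} (50) · r dr dθ.

Inner (r from 0 to 7): 1225.
Outer (θ from 0 to 2π): 2450π.

Therefore ∮_C F · dr = 2450π.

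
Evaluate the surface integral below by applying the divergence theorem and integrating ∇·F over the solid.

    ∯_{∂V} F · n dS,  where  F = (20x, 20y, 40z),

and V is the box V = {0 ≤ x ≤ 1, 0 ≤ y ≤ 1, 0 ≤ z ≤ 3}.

By the divergence theorem,

    ∯_{∂V} F · n dS = ∭_V (∇ · F) dV.

Compute the divergence:
    ∇ · F = ∂F_x/∂x + ∂F_y/∂y + ∂F_z/∂z = 20 + 20 + 40 = 80.

V is a rectangular box, so dV = dx dy dz with 0 ≤ x ≤ 1, 0 ≤ y ≤ 1, 0 ≤ z ≤ 3.

Integrate (80) over V as an iterated integral:

    ∭_V (∇·F) dV = ∫_0^{1} ∫_0^{1} ∫_0^{3} (80) dz dy dx.

Inner (z from 0 to 3): 240.
Middle (y from 0 to 1): 240.
Outer (x from 0 to 1): 240.

Therefore ∯_{∂V} F · n dS = 240.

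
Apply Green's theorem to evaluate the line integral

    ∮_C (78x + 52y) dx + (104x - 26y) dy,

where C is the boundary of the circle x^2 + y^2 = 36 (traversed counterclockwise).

Green's theorem converts the closed line integral into a double integral over the enclosed region D:

    ∮_C P dx + Q dy = ∬_D (∂Q/∂x - ∂P/∂y) dA.

Here P = 78x + 52y, Q = 104x - 26y, so

    ∂Q/∂x = 104,    ∂P/∂y = 52,
    ∂Q/∂x - ∂P/∂y = 52.

D is the region x^2 + y^2 ≤ 36. Evaluating the double integral:

In polar coordinates (x = r cos θ, y = r sin θ, dA = r dr dθ) the integrand becomes 52, so

    ∬_D (52) dA = ∫_0^{2π} ∫_0^{6} (52) · r dr dθ.

Inner (r from 0 to 6): 936.
Outer (θ from 0 to 2π): 1872π.

Therefore ∮_C P dx + Q dy = 1872π.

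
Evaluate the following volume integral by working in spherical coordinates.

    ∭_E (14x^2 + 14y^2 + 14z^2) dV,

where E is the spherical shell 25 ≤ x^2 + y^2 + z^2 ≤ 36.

In spherical coordinates, x = ρ sin(φ) cos(θ), y = ρ sin(φ) sin(θ), z = ρ cos(φ), and dV = ρ^2 sin(φ) dρ dφ dθ.

The integrand becomes 14ρ^2, so

    ∭_E (14x^2 + 14y^2 + 14z^2) dV = ∫_{0}^{2π} ∫_{0}^{π} ∫_{5}^{6} (14ρ^2) · ρ^2 sin(φ) dρ dφ dθ.

Inner (ρ): 65114sin(φ)/5.
Middle (φ): 130228/5.
Outer (θ): 260456π/5.

Therefore the triple integral equals 260456π/5.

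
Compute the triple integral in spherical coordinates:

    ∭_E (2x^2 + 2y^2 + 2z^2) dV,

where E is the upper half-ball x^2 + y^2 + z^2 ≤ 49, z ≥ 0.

In spherical coordinates, x = ρ sin(φ) cos(θ), y = ρ sin(φ) sin(θ), z = ρ cos(φ), and dV = ρ^2 sin(φ) dρ dφ dθ.

The integrand becomes 2ρ^2, so

    ∭_E (2x^2 + 2y^2 + 2z^2) dV = ∫_{0}^{2π} ∫_{0}^{π/2} ∫_{0}^{7} (2ρ^2) · ρ^2 sin(φ) dρ dφ dθ.

Inner (ρ): 33614sin(φ)/5.
Middle (φ): 33614/5.
Outer (θ): 67228π/5.

Therefore the triple integral equals 67228π/5.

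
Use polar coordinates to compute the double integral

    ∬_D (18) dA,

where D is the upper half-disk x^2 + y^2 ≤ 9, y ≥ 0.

The region D is 0 ≤ r ≤ 3, 0 ≤ θ ≤ π in polar coordinates, where x = r cos(θ), y = r sin(θ), and dA = r dr dθ.

Under the substitution, the integrand becomes 18, so

    ∬_D (18) dA = ∫_{0}^{π} ∫_{0}^{3} (18) · r dr dθ.

Inner integral (in r): ∫_{0}^{3} (18) · r dr = 81.

Outer integral (in θ): ∫_{0}^{π} (81) dθ = 81π.

Therefore ∬_D (18) dA = 81π.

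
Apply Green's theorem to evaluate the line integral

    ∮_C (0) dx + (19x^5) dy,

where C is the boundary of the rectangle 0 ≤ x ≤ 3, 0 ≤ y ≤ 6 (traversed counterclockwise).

Green's theorem converts the closed line integral into a double integral over the enclosed region D:

    ∮_C P dx + Q dy = ∬_D (∂Q/∂x - ∂P/∂y) dA.

Here P = 0, Q = 19x^5, so

    ∂Q/∂x = 95x^4,    ∂P/∂y = 0,
    ∂Q/∂x - ∂P/∂y = 95x^4.

D is the region 0 ≤ x ≤ 3, 0 ≤ y ≤ 6. Evaluating the double integral:

    ∬_D (95x^4) dA = ∫_0^{3} ∫_0^{6} (95x^4) dy dx.

Inner (y from 0 to 6): 570x^4.
Outer (x from 0 to 3): 27702.

Therefore ∮_C P dx + Q dy = 27702.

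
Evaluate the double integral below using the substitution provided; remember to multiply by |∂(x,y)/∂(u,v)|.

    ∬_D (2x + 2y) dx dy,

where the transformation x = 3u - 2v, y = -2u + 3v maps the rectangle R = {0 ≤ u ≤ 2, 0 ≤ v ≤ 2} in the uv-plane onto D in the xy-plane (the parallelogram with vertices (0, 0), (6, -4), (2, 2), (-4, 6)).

Compute the Jacobian determinant of (x, y) with respect to (u, v):

    ∂(x,y)/∂(u,v) = | 3  -2 | = (3)(3) - (-2)(-2) = 5.
                   | -2  3 |

Its absolute value is |J| = 5 (the area scaling factor).

Substituting x = 3u - 2v, y = -2u + 3v into the integrand,

    2x + 2y → 2u + 2v,

so the integral becomes

    ∬_R (2u + 2v) · |J| du dv = ∫_0^2 ∫_0^2 (10u + 10v) dv du.

Inner (v): 20u + 20.
Outer (u): 80.

Therefore ∬_D (2x + 2y) dx dy = 80.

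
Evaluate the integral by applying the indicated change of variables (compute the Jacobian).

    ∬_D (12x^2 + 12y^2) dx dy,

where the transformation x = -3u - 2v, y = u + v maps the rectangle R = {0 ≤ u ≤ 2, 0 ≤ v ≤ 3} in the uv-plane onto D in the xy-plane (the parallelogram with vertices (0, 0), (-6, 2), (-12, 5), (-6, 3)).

Compute the Jacobian determinant of (x, y) with respect to (u, v):

    ∂(x,y)/∂(u,v) = | -3  -2 | = (-3)(1) - (-2)(1) = -1.
                   | 1  1 |

Its absolute value is |J| = 1 (the area scaling factor).

Substituting x = -3u - 2v, y = u + v into the integrand,

    12x^2 + 12y^2 → 120u^2 + 168u v + 60v^2,

so the integral becomes

    ∬_R (120u^2 + 168u v + 60v^2) · |J| du dv = ∫_0^2 ∫_0^3 (120u^2 + 168u v + 60v^2) dv du.

Inner (v): 360u^2 + 756u + 540.
Outer (u): 3552.

Therefore ∬_D (12x^2 + 12y^2) dx dy = 3552.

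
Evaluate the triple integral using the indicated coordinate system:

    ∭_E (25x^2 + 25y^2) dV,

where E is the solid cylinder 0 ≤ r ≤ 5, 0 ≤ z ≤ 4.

In cylindrical coordinates, x = r cos(θ), y = r sin(θ), z = z, and dV = r dr dθ dz.

The integrand becomes 25r^2, so

    ∭_E (25x^2 + 25y^2) dV = ∫_{0}^{2π} ∫_{0}^{5} ∫_{0}^{4} (25r^2) · r dz dr dθ.

Inner (z): 100r^3.
Middle (r from 0 to 5): 15625.
Outer (θ): 31250π.

Therefore the triple integral equals 31250π.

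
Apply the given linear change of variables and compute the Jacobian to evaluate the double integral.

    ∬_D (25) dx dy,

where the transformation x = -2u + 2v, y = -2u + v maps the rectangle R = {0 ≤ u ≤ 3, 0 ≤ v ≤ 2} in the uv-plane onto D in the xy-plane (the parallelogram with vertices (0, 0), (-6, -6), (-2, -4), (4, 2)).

Compute the Jacobian determinant of (x, y) with respect to (u, v):

    ∂(x,y)/∂(u,v) = | -2  2 | = (-2)(1) - (2)(-2) = 2.
                   | -2  1 |

Its absolute value is |J| = 2 (the area scaling factor).

Substituting x = -2u + 2v, y = -2u + v into the integrand,

    25 → 25,

so the integral becomes

    ∬_R (25) · |J| du dv = ∫_0^3 ∫_0^2 (50) dv du.

Inner (v): 100.
Outer (u): 300.

Therefore ∬_D (25) dx dy = 300.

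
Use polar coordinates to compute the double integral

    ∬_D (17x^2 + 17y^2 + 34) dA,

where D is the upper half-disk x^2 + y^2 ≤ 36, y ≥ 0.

The region D is 0 ≤ r ≤ 6, 0 ≤ θ ≤ π in polar coordinates, where x = r cos(θ), y = r sin(θ), and dA = r dr dθ.

Under the substitution, the integrand becomes 17r^2 + 34, so

    ∬_D (17x^2 + 17y^2 + 34) dA = ∫_{0}^{π} ∫_{0}^{6} (17r^2 + 34) · r dr dθ.

Inner integral (in r): ∫_{0}^{6} (17r^2 + 34) · r dr = 6120.

Outer integral (in θ): ∫_{0}^{π} (6120) dθ = 6120π.

Therefore ∬_D (17x^2 + 17y^2 + 34) dA = 6120π.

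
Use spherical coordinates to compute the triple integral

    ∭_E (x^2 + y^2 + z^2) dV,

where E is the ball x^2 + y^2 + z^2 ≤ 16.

In spherical coordinates, x = ρ sin(φ) cos(θ), y = ρ sin(φ) sin(θ), z = ρ cos(φ), and dV = ρ^2 sin(φ) dρ dφ dθ.

The integrand becomes ρ^2, so

    ∭_E (x^2 + y^2 + z^2) dV = ∫_{0}^{2π} ∫_{0}^{π} ∫_{0}^{4} (ρ^2) · ρ^2 sin(φ) dρ dφ dθ.

Inner (ρ): 1024sin(φ)/5.
Middle (φ): 2048/5.
Outer (θ): 4096π/5.

Therefore the triple integral equals 4096π/5.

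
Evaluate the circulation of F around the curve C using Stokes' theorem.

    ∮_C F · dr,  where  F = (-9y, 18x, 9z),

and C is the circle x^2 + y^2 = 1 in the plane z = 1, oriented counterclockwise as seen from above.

Let S be the flat disk x^2 + y^2 ≤ 1 in the plane z = 1, with upward unit normal n̂ = ẑ. By Stokes' theorem,

    ∮_C F · dr = ∬_S (∇ × F) · n̂ dS = ∬_D (curl F)_z dA,

where D is the disk x^2 + y^2 ≤ 1.

Compute the curl of F = (-9y, 18x, 9z):
    (∇ × F)_x = ∂F_z/∂y - ∂F_y/∂z = 0,
    (∇ × F)_y = ∂F_x/∂z - ∂F_z/∂x = 0,
    (∇ × F)_z = ∂F_y/∂x - ∂F_x/∂y = 27.

On z = 1, (curl F)_z = 27.

Convert to polar (x = r cos θ, y = r sin θ, dA = r dr dθ); the integrand becomes 27, so

    ∬_D (curl F)_z dA = ∫_0^{2π} ∫_0^{1} (27) · r dr dθ.

Inner (r from 0 to 1): 27/2.
Outer (θ from 0 to 2π): 27π.

Therefore ∮_C F · dr = 27π.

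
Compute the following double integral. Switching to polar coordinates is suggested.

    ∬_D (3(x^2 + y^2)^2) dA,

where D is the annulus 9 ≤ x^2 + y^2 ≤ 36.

The region D is 3 ≤ r ≤ 6, 0 ≤ θ ≤ 2π in polar coordinates, where x = r cos(θ), y = r sin(θ), and dA = r dr dθ.

Under the substitution, the integrand becomes 3r^4, so

    ∬_D (3(x^2 + y^2)^2) dA = ∫_{0}^{2π} ∫_{3}^{6} (3r^4) · r dr dθ.

Inner integral (in r): ∫_{3}^{6} (3r^4) · r dr = 45927/2.

Outer integral (in θ): ∫_{0}^{2π} (45927/2) dθ = 45927π.

Therefore ∬_D (3(x^2 + y^2)^2) dA = 45927π.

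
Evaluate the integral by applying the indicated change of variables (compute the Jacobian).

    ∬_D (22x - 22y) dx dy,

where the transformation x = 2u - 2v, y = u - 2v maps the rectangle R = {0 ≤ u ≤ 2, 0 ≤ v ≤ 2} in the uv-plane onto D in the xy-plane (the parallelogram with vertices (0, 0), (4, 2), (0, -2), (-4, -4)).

Compute the Jacobian determinant of (x, y) with respect to (u, v):

    ∂(x,y)/∂(u,v) = | 2  -2 | = (2)(-2) - (-2)(1) = -2.
                   | 1  -2 |

Its absolute value is |J| = 2 (the area scaling factor).

Substituting x = 2u - 2v, y = u - 2v into the integrand,

    22x - 22y → 22u,

so the integral becomes

    ∬_R (22u) · |J| du dv = ∫_0^2 ∫_0^2 (44u) dv du.

Inner (v): 88u.
Outer (u): 176.

Therefore ∬_D (22x - 22y) dx dy = 176.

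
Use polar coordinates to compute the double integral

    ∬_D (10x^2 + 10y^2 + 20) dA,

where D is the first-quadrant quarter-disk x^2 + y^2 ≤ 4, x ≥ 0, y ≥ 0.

The region D is 0 ≤ r ≤ 2, 0 ≤ θ ≤ π/2 in polar coordinates, where x = r cos(θ), y = r sin(θ), and dA = r dr dθ.

Under the substitution, the integrand becomes 10r^2 + 20, so

    ∬_D (10x^2 + 10y^2 + 20) dA = ∫_{0}^{π/2} ∫_{0}^{2} (10r^2 + 20) · r dr dθ.

Inner integral (in r): ∫_{0}^{2} (10r^2 + 20) · r dr = 80.

Outer integral (in θ): ∫_{0}^{π/2} (80) dθ = 40π.

Therefore ∬_D (10x^2 + 10y^2 + 20) dA = 40π.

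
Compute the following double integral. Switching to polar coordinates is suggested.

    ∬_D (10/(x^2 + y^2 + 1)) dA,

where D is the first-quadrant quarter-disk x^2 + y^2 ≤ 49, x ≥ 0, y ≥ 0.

The region D is 0 ≤ r ≤ 7, 0 ≤ θ ≤ π/2 in polar coordinates, where x = r cos(θ), y = r sin(θ), and dA = r dr dθ.

Under the substitution, the integrand becomes 10/(r^2 + 1), so

    ∬_D (10/(x^2 + y^2 + 1)) dA = ∫_{0}^{π/2} ∫_{0}^{7} (10/(r^2 + 1)) · r dr dθ.

Inner integral (in r): ∫_{0}^{7} (10/(r^2 + 1)) · r dr = log(312500000).

Outer integral (in θ): ∫_{0}^{π/2} (log(312500000)) dθ = log(312500000^(π/2)).

Therefore ∬_D (10/(x^2 + y^2 + 1)) dA = log(312500000^(π/2)).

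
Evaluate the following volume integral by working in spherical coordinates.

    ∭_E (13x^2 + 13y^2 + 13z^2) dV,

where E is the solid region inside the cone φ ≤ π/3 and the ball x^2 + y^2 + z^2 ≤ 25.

In spherical coordinates, x = ρ sin(φ) cos(θ), y = ρ sin(φ) sin(θ), z = ρ cos(φ), and dV = ρ^2 sin(φ) dρ dφ dθ.

The integrand becomes 13ρ^2, so

    ∭_E (13x^2 + 13y^2 + 13z^2) dV = ∫_{0}^{2π} ∫_{0}^{π/3} ∫_{0}^{5} (13ρ^2) · ρ^2 sin(φ) dρ dφ dθ.

Inner (ρ): 8125sin(φ).
Middle (φ): 8125/2.
Outer (θ): 8125π.

Therefore the triple integral equals 8125π.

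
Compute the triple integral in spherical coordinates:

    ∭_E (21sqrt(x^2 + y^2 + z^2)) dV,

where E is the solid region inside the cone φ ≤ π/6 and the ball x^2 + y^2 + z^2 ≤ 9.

In spherical coordinates, x = ρ sin(φ) cos(θ), y = ρ sin(φ) sin(θ), z = ρ cos(φ), and dV = ρ^2 sin(φ) dρ dφ dθ.

The integrand becomes 21ρ, so

    ∭_E (21sqrt(x^2 + y^2 + z^2)) dV = ∫_{0}^{2π} ∫_{0}^{π/6} ∫_{0}^{3} (21ρ) · ρ^2 sin(φ) dρ dφ dθ.

Inner (ρ): 1701sin(φ)/4.
Middle (φ): 1701/4 - 1701sqrt(3)/8.
Outer (θ): 1701π (2 - sqrt(3))/4.

Therefore the triple integral equals 1701π (2 - sqrt(3))/4.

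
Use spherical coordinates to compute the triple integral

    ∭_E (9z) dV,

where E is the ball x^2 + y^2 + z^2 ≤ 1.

In spherical coordinates, x = ρ sin(φ) cos(θ), y = ρ sin(φ) sin(θ), z = ρ cos(φ), and dV = ρ^2 sin(φ) dρ dφ dθ.

The integrand becomes 9ρ cos(φ), so

    ∭_E (9z) dV = ∫_{0}^{2π} ∫_{0}^{π} ∫_{0}^{1} (9ρ cos(φ)) · ρ^2 sin(φ) dρ dφ dθ.

Inner (ρ): 9sin(2φ)/8.
Middle (φ): 0.
Outer (θ): 0.

Therefore the triple integral equals 0.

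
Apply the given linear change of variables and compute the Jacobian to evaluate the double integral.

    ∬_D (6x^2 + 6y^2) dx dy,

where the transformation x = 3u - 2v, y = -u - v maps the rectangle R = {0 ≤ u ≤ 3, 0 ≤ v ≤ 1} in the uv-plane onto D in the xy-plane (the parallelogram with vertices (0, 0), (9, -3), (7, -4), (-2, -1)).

Compute the Jacobian determinant of (x, y) with respect to (u, v):

    ∂(x,y)/∂(u,v) = | 3  -2 | = (3)(-1) - (-2)(-1) = -5.
                   | -1  -1 |

Its absolute value is |J| = 5 (the area scaling factor).

Substituting x = 3u - 2v, y = -u - v into the integrand,

    6x^2 + 6y^2 → 60u^2 - 60u v + 30v^2,

so the integral becomes

    ∬_R (60u^2 - 60u v + 30v^2) · |J| du dv = ∫_0^3 ∫_0^1 (300u^2 - 300u v + 150v^2) dv du.

Inner (v): 300u^2 - 150u + 50.
Outer (u): 2175.

Therefore ∬_D (6x^2 + 6y^2) dx dy = 2175.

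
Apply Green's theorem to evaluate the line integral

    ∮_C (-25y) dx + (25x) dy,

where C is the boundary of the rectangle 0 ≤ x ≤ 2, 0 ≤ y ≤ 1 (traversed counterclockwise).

Green's theorem converts the closed line integral into a double integral over the enclosed region D:

    ∮_C P dx + Q dy = ∬_D (∂Q/∂x - ∂P/∂y) dA.

Here P = -25y, Q = 25x, so

    ∂Q/∂x = 25,    ∂P/∂y = -25,
    ∂Q/∂x - ∂P/∂y = 50.

D is the region 0 ≤ x ≤ 2, 0 ≤ y ≤ 1. Evaluating the double integral:

    ∬_D (50) dA = ∫_0^{2} ∫_0^{1} (50) dy dx.

Inner (y from 0 to 1): 50.
Outer (x from 0 to 2): 100.

Therefore ∮_C P dx + Q dy = 100.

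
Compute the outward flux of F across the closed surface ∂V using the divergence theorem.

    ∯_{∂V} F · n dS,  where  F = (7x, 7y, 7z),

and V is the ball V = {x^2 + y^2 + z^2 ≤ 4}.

By the divergence theorem,

    ∯_{∂V} F · n dS = ∭_V (∇ · F) dV.

Compute the divergence:
    ∇ · F = ∂F_x/∂x + ∂F_y/∂y + ∂F_z/∂z = 7 + 7 + 7 = 21.

In spherical coordinates, x = ρ sin(φ) cos(θ), y = ρ sin(φ) sin(θ), z = ρ cos(φ), dV = ρ^2 sin(φ) dρ dφ dθ, with 0 ≤ ρ ≤ 2, 0 ≤ φ ≤ π, 0 ≤ θ ≤ 2π.

The integrand, after substitution and multiplying by the volume element, becomes (21) · ρ^2 sin(φ), so

    ∭_V (∇·F) dV = ∫_0^{2π} ∫_0^{π} ∫_0^{2} (21) · ρ^2 sin(φ) dρ dφ dθ.

Inner (ρ from 0 to 2): 56sin(φ).
Middle (φ from 0 to π): 112.
Outer (θ from 0 to 2π): 224π.

Therefore ∯_{∂V} F · n dS = 224π.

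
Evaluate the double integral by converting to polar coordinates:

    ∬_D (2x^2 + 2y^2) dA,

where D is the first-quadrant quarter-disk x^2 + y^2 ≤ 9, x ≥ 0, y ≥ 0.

The region D is 0 ≤ r ≤ 3, 0 ≤ θ ≤ π/2 in polar coordinates, where x = r cos(θ), y = r sin(θ), and dA = r dr dθ.

Under the substitution, the integrand becomes 2r^2, so

    ∬_D (2x^2 + 2y^2) dA = ∫_{0}^{π/2} ∫_{0}^{3} (2r^2) · r dr dθ.

Inner integral (in r): ∫_{0}^{3} (2r^2) · r dr = 81/2.

Outer integral (in θ): ∫_{0}^{π/2} (81/2) dθ = 81π/4.

Therefore ∬_D (2x^2 + 2y^2) dA = 81π/4.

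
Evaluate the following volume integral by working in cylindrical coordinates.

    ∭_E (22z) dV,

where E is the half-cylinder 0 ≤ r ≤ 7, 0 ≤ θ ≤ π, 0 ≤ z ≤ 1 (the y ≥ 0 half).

In cylindrical coordinates, x = r cos(θ), y = r sin(θ), z = z, and dV = r dr dθ dz.

The integrand becomes 22z, so

    ∭_E (22z) dV = ∫_{0}^{π} ∫_{0}^{7} ∫_{0}^{1} (22z) · r dz dr dθ.

Inner (z): 11r.
Middle (r from 0 to 7): 539/2.
Outer (θ): 539π/2.

Therefore the triple integral equals 539π/2.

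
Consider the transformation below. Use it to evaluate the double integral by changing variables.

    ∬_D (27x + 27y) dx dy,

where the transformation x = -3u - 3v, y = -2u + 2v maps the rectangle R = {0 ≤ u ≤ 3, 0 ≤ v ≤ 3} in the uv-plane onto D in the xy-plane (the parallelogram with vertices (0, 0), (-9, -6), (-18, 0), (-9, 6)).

Compute the Jacobian determinant of (x, y) with respect to (u, v):

    ∂(x,y)/∂(u,v) = | -3  -3 | = (-3)(2) - (-3)(-2) = -12.
                   | -2  2 |

Its absolute value is |J| = 12 (the area scaling factor).

Substituting x = -3u - 3v, y = -2u + 2v into the integrand,

    27x + 27y → -135u - 27v,

so the integral becomes

    ∬_R (-135u - 27v) · |J| du dv = ∫_0^3 ∫_0^3 (-1620u - 324v) dv du.

Inner (v): -4860u - 1458.
Outer (u): -26244.

Therefore ∬_D (27x + 27y) dx dy = -26244.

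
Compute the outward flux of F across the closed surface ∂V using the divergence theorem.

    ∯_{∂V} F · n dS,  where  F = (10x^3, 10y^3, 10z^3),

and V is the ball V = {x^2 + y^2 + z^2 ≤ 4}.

By the divergence theorem,

    ∯_{∂V} F · n dS = ∭_V (∇ · F) dV.

Compute the divergence:
    ∇ · F = ∂F_x/∂x + ∂F_y/∂y + ∂F_z/∂z = 30x^2 + 30y^2 + 30z^2.

In spherical coordinates, x = ρ sin(φ) cos(θ), y = ρ sin(φ) sin(θ), z = ρ cos(φ), dV = ρ^2 sin(φ) dρ dφ dθ, with 0 ≤ ρ ≤ 2, 0 ≤ φ ≤ π, 0 ≤ θ ≤ 2π.

The integrand, after substitution and multiplying by the volume element, becomes (30ρ^2) · ρ^2 sin(φ), so

    ∭_V (∇·F) dV = ∫_0^{2π} ∫_0^{π} ∫_0^{2} (30ρ^2) · ρ^2 sin(φ) dρ dφ dθ.

Inner (ρ from 0 to 2): 192sin(φ).
Middle (φ from 0 to π): 384.
Outer (θ from 0 to 2π): 768π.

Therefore ∯_{∂V} F · n dS = 768π.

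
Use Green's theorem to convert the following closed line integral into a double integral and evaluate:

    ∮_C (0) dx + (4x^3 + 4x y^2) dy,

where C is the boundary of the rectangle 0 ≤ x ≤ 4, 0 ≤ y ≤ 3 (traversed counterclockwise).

Green's theorem converts the closed line integral into a double integral over the enclosed region D:

    ∮_C P dx + Q dy = ∬_D (∂Q/∂x - ∂P/∂y) dA.

Here P = 0, Q = 4x^3 + 4x y^2, so

    ∂Q/∂x = 12x^2 + 4y^2,    ∂P/∂y = 0,
    ∂Q/∂x - ∂P/∂y = 12x^2 + 4y^2.

D is the region 0 ≤ x ≤ 4, 0 ≤ y ≤ 3. Evaluating the double integral:

    ∬_D (12x^2 + 4y^2) dA = ∫_0^{4} ∫_0^{3} (12x^2 + 4y^2) dy dx.

Inner (y from 0 to 3): 36x^2 + 36.
Outer (x from 0 to 4): 912.

Therefore ∮_C P dx + Q dy = 912.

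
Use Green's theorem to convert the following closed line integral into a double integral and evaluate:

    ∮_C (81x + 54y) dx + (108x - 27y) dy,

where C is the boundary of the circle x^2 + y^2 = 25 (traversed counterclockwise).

Green's theorem converts the closed line integral into a double integral over the enclosed region D:

    ∮_C P dx + Q dy = ∬_D (∂Q/∂x - ∂P/∂y) dA.

Here P = 81x + 54y, Q = 108x - 27y, so

    ∂Q/∂x = 108,    ∂P/∂y = 54,
    ∂Q/∂x - ∂P/∂y = 54.

D is the region x^2 + y^2 ≤ 25. Evaluating the double integral:

In polar coordinates (x = r cos θ, y = r sin θ, dA = r dr dθ) the integrand becomes 54, so

    ∬_D (54) dA = ∫_0^{2π} ∫_0^{5} (54) · r dr dθ.

Inner (r from 0 to 5): 675.
Outer (θ from 0 to 2π): 1350π.

Therefore ∮_C P dx + Q dy = 1350π.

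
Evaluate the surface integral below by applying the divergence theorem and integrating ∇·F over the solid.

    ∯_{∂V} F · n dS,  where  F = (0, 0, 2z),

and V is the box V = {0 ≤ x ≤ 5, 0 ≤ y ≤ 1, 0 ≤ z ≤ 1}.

By the divergence theorem,

    ∯_{∂V} F · n dS = ∭_V (∇ · F) dV.

Compute the divergence:
    ∇ · F = ∂F_x/∂x + ∂F_y/∂y + ∂F_z/∂z = 0 + 0 + 2 = 2.

V is a rectangular box, so dV = dx dy dz with 0 ≤ x ≤ 5, 0 ≤ y ≤ 1, 0 ≤ z ≤ 1.

Integrate (2) over V as an iterated integral:

    ∭_V (∇·F) dV = ∫_0^{5} ∫_0^{1} ∫_0^{1} (2) dz dy dx.

Inner (z from 0 to 1): 2.
Middle (y from 0 to 1): 2.
Outer (x from 0 to 5): 10.

Therefore ∯_{∂V} F · n dS = 10.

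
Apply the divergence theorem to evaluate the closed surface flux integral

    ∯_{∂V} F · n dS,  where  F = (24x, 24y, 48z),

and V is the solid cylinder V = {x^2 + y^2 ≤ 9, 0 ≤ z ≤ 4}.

By the divergence theorem,

    ∯_{∂V} F · n dS = ∭_V (∇ · F) dV.

Compute the divergence:
    ∇ · F = ∂F_x/∂x + ∂F_y/∂y + ∂F_z/∂z = 24 + 24 + 48 = 96.

In cylindrical coordinates, x = r cos(θ), y = r sin(θ), z = z, dV = r dr dθ dz, with 0 ≤ r ≤ 3, 0 ≤ θ ≤ 2π, 0 ≤ z ≤ 4.

The integrand, after substitution and multiplying by the volume element, becomes (96) · r, so

    ∭_V (∇·F) dV = ∫_0^{2π} ∫_0^{3} ∫_0^{4} (96) · r dz dr dθ.

Inner (z from 0 to 4): 384r.
Middle (r from 0 to 3): 1728.
Outer (θ from 0 to 2π): 3456π.

Therefore ∯_{∂V} F · n dS = 3456π.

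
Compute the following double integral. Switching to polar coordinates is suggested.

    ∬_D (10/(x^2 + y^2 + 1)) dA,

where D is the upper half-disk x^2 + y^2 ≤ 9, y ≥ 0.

The region D is 0 ≤ r ≤ 3, 0 ≤ θ ≤ π in polar coordinates, where x = r cos(θ), y = r sin(θ), and dA = r dr dθ.

Under the substitution, the integrand becomes 10/(r^2 + 1), so

    ∬_D (10/(x^2 + y^2 + 1)) dA = ∫_{0}^{π} ∫_{0}^{3} (10/(r^2 + 1)) · r dr dθ.

Inner integral (in r): ∫_{0}^{3} (10/(r^2 + 1)) · r dr = log(100000).

Outer integral (in θ): ∫_{0}^{π} (log(100000)) dθ = log(100000^π).

Therefore ∬_D (10/(x^2 + y^2 + 1)) dA = log(100000^π).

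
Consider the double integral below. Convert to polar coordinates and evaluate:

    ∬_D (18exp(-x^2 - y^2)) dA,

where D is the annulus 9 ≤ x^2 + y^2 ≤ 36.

The region D is 3 ≤ r ≤ 6, 0 ≤ θ ≤ 2π in polar coordinates, where x = r cos(θ), y = r sin(θ), and dA = r dr dθ.

Under the substitution, the integrand becomes 18exp(-r^2), so

    ∬_D (18exp(-x^2 - y^2)) dA = ∫_{0}^{2π} ∫_{3}^{6} (18exp(-r^2)) · r dr dθ.

Inner integral (in r): ∫_{3}^{6} (18exp(-r^2)) · r dr = -(9 - 9exp(27))exp(-36).

Outer integral (in θ): ∫_{0}^{2π} (-(9 - 9exp(27))exp(-36)) dθ = -18π (1 - exp(27))exp(-36).

Therefore ∬_D (18exp(-x^2 - y^2)) dA = -18π (1 - exp(27))exp(-36).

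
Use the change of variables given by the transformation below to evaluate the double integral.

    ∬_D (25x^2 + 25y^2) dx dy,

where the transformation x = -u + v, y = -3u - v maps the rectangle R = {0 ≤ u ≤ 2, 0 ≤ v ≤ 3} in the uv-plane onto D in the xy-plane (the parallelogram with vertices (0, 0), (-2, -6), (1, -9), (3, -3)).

Compute the Jacobian determinant of (x, y) with respect to (u, v):

    ∂(x,y)/∂(u,v) = | -1  1 | = (-1)(-1) - (1)(-3) = 4.
                   | -3  -1 |

Its absolute value is |J| = 4 (the area scaling factor).

Substituting x = -u + v, y = -3u - v into the integrand,

    25x^2 + 25y^2 → 250u^2 + 100u v + 50v^2,

so the integral becomes

    ∬_R (250u^2 + 100u v + 50v^2) · |J| du dv = ∫_0^2 ∫_0^3 (1000u^2 + 400u v + 200v^2) dv du.

Inner (v): 3000u^2 + 1800u + 1800.
Outer (u): 15200.

Therefore ∬_D (25x^2 + 25y^2) dx dy = 15200.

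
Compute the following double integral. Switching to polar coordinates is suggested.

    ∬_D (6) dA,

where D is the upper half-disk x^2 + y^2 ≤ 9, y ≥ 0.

The region D is 0 ≤ r ≤ 3, 0 ≤ θ ≤ π in polar coordinates, where x = r cos(θ), y = r sin(θ), and dA = r dr dθ.

Under the substitution, the integrand becomes 6, so

    ∬_D (6) dA = ∫_{0}^{π} ∫_{0}^{3} (6) · r dr dθ.

Inner integral (in r): ∫_{0}^{3} (6) · r dr = 27.

Outer integral (in θ): ∫_{0}^{π} (27) dθ = 27π.

Therefore ∬_D (6) dA = 27π.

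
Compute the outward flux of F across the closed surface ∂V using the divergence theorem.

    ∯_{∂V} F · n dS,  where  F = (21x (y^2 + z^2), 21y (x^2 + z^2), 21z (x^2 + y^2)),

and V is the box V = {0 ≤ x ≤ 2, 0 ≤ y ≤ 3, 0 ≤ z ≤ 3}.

By the divergence theorem,

    ∯_{∂V} F · n dS = ∭_V (∇ · F) dV.

Compute the divergence:
    ∇ · F = ∂F_x/∂x + ∂F_y/∂y + ∂F_z/∂z = 21y^2 + 21z^2 + 21x^2 + 21z^2 + 21x^2 + 21y^2 = 42x^2 + 42y^2 + 42z^2.

V is a rectangular box, so dV = dx dy dz with 0 ≤ x ≤ 2, 0 ≤ y ≤ 3, 0 ≤ z ≤ 3.

Integrate (42x^2 + 42y^2 + 42z^2) over V as an iterated integral:

    ∭_V (∇·F) dV = ∫_0^{2} ∫_0^{3} ∫_0^{3} (42x^2 + 42y^2 + 42z^2) dz dy dx.

Inner (z from 0 to 3): 126x^2 + 126y^2 + 378.
Middle (y from 0 to 3): 378x^2 + 2268.
Outer (x from 0 to 2): 5544.

Therefore ∯_{∂V} F · n dS = 5544.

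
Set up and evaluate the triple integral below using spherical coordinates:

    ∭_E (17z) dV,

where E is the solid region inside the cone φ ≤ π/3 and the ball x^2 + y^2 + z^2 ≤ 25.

In spherical coordinates, x = ρ sin(φ) cos(θ), y = ρ sin(φ) sin(θ), z = ρ cos(φ), and dV = ρ^2 sin(φ) dρ dφ dθ.

The integrand becomes 17ρ cos(φ), so

    ∭_E (17z) dV = ∫_{0}^{2π} ∫_{0}^{π/3} ∫_{0}^{5} (17ρ cos(φ)) · ρ^2 sin(φ) dρ dφ dθ.

Inner (ρ): 10625sin(2φ)/8.
Middle (φ): 31875/32.
Outer (θ): 31875π/16.

Therefore the triple integral equals 31875π/16.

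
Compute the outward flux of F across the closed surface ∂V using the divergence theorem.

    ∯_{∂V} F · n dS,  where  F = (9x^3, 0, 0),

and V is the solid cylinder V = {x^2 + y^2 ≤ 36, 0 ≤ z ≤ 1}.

By the divergence theorem,

    ∯_{∂V} F · n dS = ∭_V (∇ · F) dV.

Compute the divergence:
    ∇ · F = ∂F_x/∂x + ∂F_y/∂y + ∂F_z/∂z = 27x^2 + 0 + 0 = 27x^2.

In cylindrical coordinates, x = r cos(θ), y = r sin(θ), z = z, dV = r dr dθ dz, with 0 ≤ r ≤ 6, 0 ≤ θ ≤ 2π, 0 ≤ z ≤ 1.

The integrand, after substitution and multiplying by the volume element, becomes (27r^2cos(θ)^2) · r, so

    ∭_V (∇·F) dV = ∫_0^{2π} ∫_0^{6} ∫_0^{1} (27r^2cos(θ)^2) · r dz dr dθ.

Inner (z from 0 to 1): 27r^3cos(θ)^2.
Middle (r from 0 to 6): 8748cos(θ)^2.
Outer (θ from 0 to 2π): 8748π.

Therefore ∯_{∂V} F · n dS = 8748π.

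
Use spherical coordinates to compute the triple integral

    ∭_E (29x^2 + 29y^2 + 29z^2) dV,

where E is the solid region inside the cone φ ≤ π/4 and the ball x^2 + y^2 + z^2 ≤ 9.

In spherical coordinates, x = ρ sin(φ) cos(θ), y = ρ sin(φ) sin(θ), z = ρ cos(φ), and dV = ρ^2 sin(φ) dρ dφ dθ.

The integrand becomes 29ρ^2, so

    ∭_E (29x^2 + 29y^2 + 29z^2) dV = ∫_{0}^{2π} ∫_{0}^{π/4} ∫_{0}^{3} (29ρ^2) · ρ^2 sin(φ) dρ dφ dθ.

Inner (ρ): 7047sin(φ)/5.
Middle (φ): 7047/5 - 7047sqrt(2)/10.
Outer (θ): 7047π (2 - sqrt(2))/5.

Therefore the triple integral equals 7047π (2 - sqrt(2))/5.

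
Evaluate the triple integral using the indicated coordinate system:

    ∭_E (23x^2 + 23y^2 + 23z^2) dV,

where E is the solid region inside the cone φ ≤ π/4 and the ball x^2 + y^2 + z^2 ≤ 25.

In spherical coordinates, x = ρ sin(φ) cos(θ), y = ρ sin(φ) sin(θ), z = ρ cos(φ), and dV = ρ^2 sin(φ) dρ dφ dθ.

The integrand becomes 23ρ^2, so

    ∭_E (23x^2 + 23y^2 + 23z^2) dV = ∫_{0}^{2π} ∫_{0}^{π/4} ∫_{0}^{5} (23ρ^2) · ρ^2 sin(φ) dρ dφ dθ.

Inner (ρ): 14375sin(φ).
Middle (φ): 14375 - 14375sqrt(2)/2.
Outer (θ): 14375π (2 - sqrt(2)).

Therefore the triple integral equals 14375π (2 - sqrt(2)).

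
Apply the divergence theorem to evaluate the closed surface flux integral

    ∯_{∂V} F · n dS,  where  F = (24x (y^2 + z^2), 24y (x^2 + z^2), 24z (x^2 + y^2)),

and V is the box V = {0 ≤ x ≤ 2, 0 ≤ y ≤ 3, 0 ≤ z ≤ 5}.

By the divergence theorem,

    ∯_{∂V} F · n dS = ∭_V (∇ · F) dV.

Compute the divergence:
    ∇ · F = ∂F_x/∂x + ∂F_y/∂y + ∂F_z/∂z = 24y^2 + 24z^2 + 24x^2 + 24z^2 + 24x^2 + 24y^2 = 48x^2 + 48y^2 + 48z^2.

V is a rectangular box, so dV = dx dy dz with 0 ≤ x ≤ 2, 0 ≤ y ≤ 3, 0 ≤ z ≤ 5.

Integrate (48x^2 + 48y^2 + 48z^2) over V as an iterated integral:

    ∭_V (∇·F) dV = ∫_0^{2} ∫_0^{3} ∫_0^{5} (48x^2 + 48y^2 + 48z^2) dz dy dx.

Inner (z from 0 to 5): 240x^2 + 240y^2 + 2000.
Middle (y from 0 to 3): 720x^2 + 8160.
Outer (x from 0 to 2): 18240.

Therefore ∯_{∂V} F · n dS = 18240.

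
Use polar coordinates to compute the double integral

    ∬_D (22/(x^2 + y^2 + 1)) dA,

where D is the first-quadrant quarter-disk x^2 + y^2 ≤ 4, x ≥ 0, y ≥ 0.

The region D is 0 ≤ r ≤ 2, 0 ≤ θ ≤ π/2 in polar coordinates, where x = r cos(θ), y = r sin(θ), and dA = r dr dθ.

Under the substitution, the integrand becomes 22/(r^2 + 1), so

    ∬_D (22/(x^2 + y^2 + 1)) dA = ∫_{0}^{π/2} ∫_{0}^{2} (22/(r^2 + 1)) · r dr dθ.

Inner integral (in r): ∫_{0}^{2} (22/(r^2 + 1)) · r dr = log(48828125).

Outer integral (in θ): ∫_{0}^{π/2} (log(48828125)) dθ = log(48828125^(π/2)).

Therefore ∬_D (22/(x^2 + y^2 + 1)) dA = log(48828125^(π/2)).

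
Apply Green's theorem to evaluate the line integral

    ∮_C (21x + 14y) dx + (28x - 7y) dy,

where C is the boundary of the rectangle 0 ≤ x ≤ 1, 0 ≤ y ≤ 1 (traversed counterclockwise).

Green's theorem converts the closed line integral into a double integral over the enclosed region D:

    ∮_C P dx + Q dy = ∬_D (∂Q/∂x - ∂P/∂y) dA.

Here P = 21x + 14y, Q = 28x - 7y, so

    ∂Q/∂x = 28,    ∂P/∂y = 14,
    ∂Q/∂x - ∂P/∂y = 14.

D is the region 0 ≤ x ≤ 1, 0 ≤ y ≤ 1. Evaluating the double integral:

    ∬_D (14) dA = ∫_0^{1} ∫_0^{1} (14) dy dx.

Inner (y from 0 to 1): 14.
Outer (x from 0 to 1): 14.

Therefore ∮_C P dx + Q dy = 14.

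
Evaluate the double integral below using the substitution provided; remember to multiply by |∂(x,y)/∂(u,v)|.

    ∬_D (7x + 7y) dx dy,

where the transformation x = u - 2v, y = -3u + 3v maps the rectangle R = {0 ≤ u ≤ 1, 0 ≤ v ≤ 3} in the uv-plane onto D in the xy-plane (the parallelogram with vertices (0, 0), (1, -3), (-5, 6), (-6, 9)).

Compute the Jacobian determinant of (x, y) with respect to (u, v):

    ∂(x,y)/∂(u,v) = | 1  -2 | = (1)(3) - (-2)(-3) = -3.
                   | -3  3 |

Its absolute value is |J| = 3 (the area scaling factor).

Substituting x = u - 2v, y = -3u + 3v into the integrand,

    7x + 7y → -14u + 7v,

so the integral becomes

    ∬_R (-14u + 7v) · |J| du dv = ∫_0^1 ∫_0^3 (-42u + 21v) dv du.

Inner (v): 189/2 - 126u.
Outer (u): 63/2.

Therefore ∬_D (7x + 7y) dx dy = 63/2.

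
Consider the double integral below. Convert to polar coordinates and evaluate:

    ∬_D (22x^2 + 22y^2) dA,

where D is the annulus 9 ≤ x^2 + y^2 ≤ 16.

The region D is 3 ≤ r ≤ 4, 0 ≤ θ ≤ 2π in polar coordinates, where x = r cos(θ), y = r sin(θ), and dA = r dr dθ.

Under the substitution, the integrand becomes 22r^2, so

    ∬_D (22x^2 + 22y^2) dA = ∫_{0}^{2π} ∫_{3}^{4} (22r^2) · r dr dθ.

Inner integral (in r): ∫_{3}^{4} (22r^2) · r dr = 1925/2.

Outer integral (in θ): ∫_{0}^{2π} (1925/2) dθ = 1925π.

Therefore ∬_D (22x^2 + 22y^2) dA = 1925π.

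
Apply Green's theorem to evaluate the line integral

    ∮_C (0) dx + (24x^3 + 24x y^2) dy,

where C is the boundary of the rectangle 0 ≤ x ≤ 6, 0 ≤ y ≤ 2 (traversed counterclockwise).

Green's theorem converts the closed line integral into a double integral over the enclosed region D:

    ∮_C P dx + Q dy = ∬_D (∂Q/∂x - ∂P/∂y) dA.

Here P = 0, Q = 24x^3 + 24x y^2, so

    ∂Q/∂x = 72x^2 + 24y^2,    ∂P/∂y = 0,
    ∂Q/∂x - ∂P/∂y = 72x^2 + 24y^2.

D is the region 0 ≤ x ≤ 6, 0 ≤ y ≤ 2. Evaluating the double integral:

    ∬_D (72x^2 + 24y^2) dA = ∫_0^{6} ∫_0^{2} (72x^2 + 24y^2) dy dx.

Inner (y from 0 to 2): 144x^2 + 64.
Outer (x from 0 to 6): 10752.

Therefore ∮_C P dx + Q dy = 10752.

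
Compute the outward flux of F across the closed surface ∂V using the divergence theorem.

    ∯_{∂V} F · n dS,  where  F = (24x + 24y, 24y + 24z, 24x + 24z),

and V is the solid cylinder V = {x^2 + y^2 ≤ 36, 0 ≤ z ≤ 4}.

By the divergence theorem,

    ∯_{∂V} F · n dS = ∭_V (∇ · F) dV.

Compute the divergence:
    ∇ · F = ∂F_x/∂x + ∂F_y/∂y + ∂F_z/∂z = 24 + 24 + 24 = 72.

In cylindrical coordinates, x = r cos(θ), y = r sin(θ), z = z, dV = r dr dθ dz, with 0 ≤ r ≤ 6, 0 ≤ θ ≤ 2π, 0 ≤ z ≤ 4.

The integrand, after substitution and multiplying by the volume element, becomes (72) · r, so

    ∭_V (∇·F) dV = ∫_0^{2π} ∫_0^{6} ∫_0^{4} (72) · r dz dr dθ.

Inner (z from 0 to 4): 288r.
Middle (r from 0 to 6): 5184.
Outer (θ from 0 to 2π): 10368π.

Therefore ∯_{∂V} F · n dS = 10368π.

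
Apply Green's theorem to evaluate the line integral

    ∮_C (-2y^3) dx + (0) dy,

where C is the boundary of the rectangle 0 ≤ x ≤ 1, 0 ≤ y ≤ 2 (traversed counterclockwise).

Green's theorem converts the closed line integral into a double integral over the enclosed region D:

    ∮_C P dx + Q dy = ∬_D (∂Q/∂x - ∂P/∂y) dA.

Here P = -2y^3, Q = 0, so

    ∂Q/∂x = 0,    ∂P/∂y = -6y^2,
    ∂Q/∂x - ∂P/∂y = 6y^2.

D is the region 0 ≤ x ≤ 1, 0 ≤ y ≤ 2. Evaluating the double integral:

    ∬_D (6y^2) dA = ∫_0^{1} ∫_0^{2} (6y^2) dy dx.

Inner (y from 0 to 2): 16.
Outer (x from 0 to 1): 16.

Therefore ∮_C P dx + Q dy = 16.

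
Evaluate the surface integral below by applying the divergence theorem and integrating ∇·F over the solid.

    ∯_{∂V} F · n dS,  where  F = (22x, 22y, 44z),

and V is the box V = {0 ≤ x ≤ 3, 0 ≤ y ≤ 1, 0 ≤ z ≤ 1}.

By the divergence theorem,

    ∯_{∂V} F · n dS = ∭_V (∇ · F) dV.

Compute the divergence:
    ∇ · F = ∂F_x/∂x + ∂F_y/∂y + ∂F_z/∂z = 22 + 22 + 44 = 88.

V is a rectangular box, so dV = dx dy dz with 0 ≤ x ≤ 3, 0 ≤ y ≤ 1, 0 ≤ z ≤ 1.

Integrate (88) over V as an iterated integral:

    ∭_V (∇·F) dV = ∫_0^{3} ∫_0^{1} ∫_0^{1} (88) dz dy dx.

Inner (z from 0 to 1): 88.
Middle (y from 0 to 1): 88.
Outer (x from 0 to 3): 264.

Therefore ∯_{∂V} F · n dS = 264.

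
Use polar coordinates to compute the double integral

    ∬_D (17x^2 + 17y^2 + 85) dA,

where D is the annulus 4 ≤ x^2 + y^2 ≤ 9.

The region D is 2 ≤ r ≤ 3, 0 ≤ θ ≤ 2π in polar coordinates, where x = r cos(θ), y = r sin(θ), and dA = r dr dθ.

Under the substitution, the integrand becomes 17r^2 + 85, so

    ∬_D (17x^2 + 17y^2 + 85) dA = ∫_{0}^{2π} ∫_{2}^{3} (17r^2 + 85) · r dr dθ.

Inner integral (in r): ∫_{2}^{3} (17r^2 + 85) · r dr = 1955/4.

Outer integral (in θ): ∫_{0}^{2π} (1955/4) dθ = 1955π/2.

Therefore ∬_D (17x^2 + 17y^2 + 85) dA = 1955π/2.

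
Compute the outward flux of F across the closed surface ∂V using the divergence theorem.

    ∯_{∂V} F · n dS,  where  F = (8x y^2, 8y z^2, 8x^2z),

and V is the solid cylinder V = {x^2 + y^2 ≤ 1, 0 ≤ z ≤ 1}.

By the divergence theorem,

    ∯_{∂V} F · n dS = ∭_V (∇ · F) dV.

Compute the divergence:
    ∇ · F = ∂F_x/∂x + ∂F_y/∂y + ∂F_z/∂z = 8y^2 + 8z^2 + 8x^2 = 8x^2 + 8y^2 + 8z^2.

In cylindrical coordinates, x = r cos(θ), y = r sin(θ), z = z, dV = r dr dθ dz, with 0 ≤ r ≤ 1, 0 ≤ θ ≤ 2π, 0 ≤ z ≤ 1.

The integrand, after substitution and multiplying by the volume element, becomes (8r^2 + 8z^2) · r, so

    ∭_V (∇·F) dV = ∫_0^{2π} ∫_0^{1} ∫_0^{1} (8r^2 + 8z^2) · r dz dr dθ.

Inner (z from 0 to 1): 8r (r^2 + 1/3).
Middle (r from 0 to 1): 10/3.
Outer (θ from 0 to 2π): 20π/3.

Therefore ∯_{∂V} F · n dS = 20π/3.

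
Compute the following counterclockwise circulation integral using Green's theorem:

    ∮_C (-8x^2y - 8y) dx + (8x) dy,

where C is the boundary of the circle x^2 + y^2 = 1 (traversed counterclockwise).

Green's theorem converts the closed line integral into a double integral over the enclosed region D:

    ∮_C P dx + Q dy = ∬_D (∂Q/∂x - ∂P/∂y) dA.

Here P = -8x^2y - 8y, Q = 8x, so

    ∂Q/∂x = 8,    ∂P/∂y = -8x^2 - 8,
    ∂Q/∂x - ∂P/∂y = 8x^2 + 16.

D is the region x^2 + y^2 ≤ 1. Evaluating the double integral:

In polar coordinates (x = r cos θ, y = r sin θ, dA = r dr dθ) the integrand becomes 8r^2cos(θ)^2 + 16, so

    ∬_D (8x^2 + 16) dA = ∫_0^{2π} ∫_0^{1} (8r^2cos(θ)^2 + 16) · r dr dθ.

Inner (r from 0 to 1): 2cos(θ)^2 + 8.
Outer (θ from 0 to 2π): 18π.

Therefore ∮_C P dx + Q dy = 18π.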